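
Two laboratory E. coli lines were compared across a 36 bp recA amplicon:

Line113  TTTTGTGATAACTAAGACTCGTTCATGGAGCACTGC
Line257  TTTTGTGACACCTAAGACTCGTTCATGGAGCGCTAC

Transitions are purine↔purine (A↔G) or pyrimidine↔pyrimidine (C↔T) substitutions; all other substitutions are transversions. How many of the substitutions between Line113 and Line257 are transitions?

3

Mismatches occur at site 9 (T↔C, transition), site 11 (A↔C, transversion), site 32 (A↔G, transition), site 35 (G↔A, transition).
Of the 4 differences, 3 transitions and 1 transversion, so the answer is 3.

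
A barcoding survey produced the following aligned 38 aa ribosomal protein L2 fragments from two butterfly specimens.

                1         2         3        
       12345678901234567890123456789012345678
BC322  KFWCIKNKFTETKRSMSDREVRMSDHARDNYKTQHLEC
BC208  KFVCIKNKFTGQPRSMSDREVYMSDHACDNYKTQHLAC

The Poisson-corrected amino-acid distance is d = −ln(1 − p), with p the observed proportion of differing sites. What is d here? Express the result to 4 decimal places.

0.2036

Mismatches occur at site 3 (W↔V), site 11 (E↔G), site 12 (T↔Q), site 13 (K↔P), site 22 (R↔Y), site 28 (R↔C), site 37 (E↔A).
p = 7/38 = 0.184211.
d = −ln(1 − 0.184211) = −ln(0.815789) = 0.2036.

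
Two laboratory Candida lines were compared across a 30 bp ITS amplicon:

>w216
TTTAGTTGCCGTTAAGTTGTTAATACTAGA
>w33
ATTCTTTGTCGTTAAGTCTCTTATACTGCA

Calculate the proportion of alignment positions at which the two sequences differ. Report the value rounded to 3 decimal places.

The sequences differ at positions 1 (T/A), 4 (A/C), 5 (G/T), 9 (C/T), 18 (T/C), 19 (G/T), 20 (T/C), 22 (A/T), 28 (A/G), 29 (G/C).
There are 10 differences over 30 sites, so p = 10/30 = 0.333.

0.333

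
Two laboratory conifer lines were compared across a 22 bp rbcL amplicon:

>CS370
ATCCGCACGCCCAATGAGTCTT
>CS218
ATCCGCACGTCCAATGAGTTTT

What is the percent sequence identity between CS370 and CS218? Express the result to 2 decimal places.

90.91%

Differing sites — 10:C/T; 20:C/T.
20 of the 22 sites match, so the percent identity is 20/22 × 100 = 90.91%.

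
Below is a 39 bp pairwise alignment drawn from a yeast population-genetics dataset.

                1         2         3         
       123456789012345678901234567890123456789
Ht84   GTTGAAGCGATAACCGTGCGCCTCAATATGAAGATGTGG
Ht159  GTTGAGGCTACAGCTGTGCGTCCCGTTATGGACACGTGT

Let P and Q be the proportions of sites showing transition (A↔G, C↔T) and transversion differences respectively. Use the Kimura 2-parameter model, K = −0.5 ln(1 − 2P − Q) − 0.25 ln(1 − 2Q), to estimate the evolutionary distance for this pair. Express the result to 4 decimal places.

The sequences differ at positions 6 (A/G, transition), 9 (G/T, transversion), 11 (T/C, transition), 13 (A/G, transition), 15 (C/T, transition), 21 (C/T, transition), 23 (T/C, transition), 25 (A/G, transition), 26 (A/T, transversion), 31 (A/G, transition), 33 (G/C, transversion), 35 (T/C, transition), 39 (G/T, transversion).
Of the 13 differences, 9 transitions and 4 transversions over 39 sites: P = 9/39 = 0.230769, Q = 4/39 = 0.102564.
d = −0.5·ln(0.435898) − 0.25·ln(0.794872) = −0.5·(-0.830347) − 0.25·(-0.229574) = 0.4726.

0.4726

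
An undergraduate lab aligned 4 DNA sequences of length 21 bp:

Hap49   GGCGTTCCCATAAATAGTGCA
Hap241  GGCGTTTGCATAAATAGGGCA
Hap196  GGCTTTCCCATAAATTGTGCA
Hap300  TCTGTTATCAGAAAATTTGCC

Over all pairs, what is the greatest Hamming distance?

11

Pairwise Hamming distances:
  Hap49 vs Hap241: 3
  Hap49 vs Hap196: 2
  Hap49 vs Hap300: 10
  Hap241 vs Hap196: 5
  Hap241 vs Hap300: 11
  Hap196 vs Hap300: 10
The largest is 11, between Hap241 and Hap300.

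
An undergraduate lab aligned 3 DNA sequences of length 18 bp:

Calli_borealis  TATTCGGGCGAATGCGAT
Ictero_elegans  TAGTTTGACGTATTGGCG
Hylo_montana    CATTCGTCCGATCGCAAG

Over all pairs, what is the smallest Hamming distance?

7

Pairwise Hamming distances:
  Calli_borealis vs Ictero_elegans: 9
  Calli_borealis vs Hylo_montana: 7
  Ictero_elegans vs Hylo_montana: 13
The smallest is 7, between Calli_borealis and Hylo_montana.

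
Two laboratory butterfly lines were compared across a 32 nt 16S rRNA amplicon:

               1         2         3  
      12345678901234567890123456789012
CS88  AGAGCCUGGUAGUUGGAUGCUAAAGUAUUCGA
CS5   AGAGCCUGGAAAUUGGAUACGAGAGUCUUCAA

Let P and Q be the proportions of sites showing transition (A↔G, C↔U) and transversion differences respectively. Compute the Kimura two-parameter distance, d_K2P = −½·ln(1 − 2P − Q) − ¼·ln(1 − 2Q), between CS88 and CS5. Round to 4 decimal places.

Differing sites — 10:U/A (Tv); 12:G/A (Ti); 19:G/A (Ti); 21:U/G (Tv); 23:A/G (Ti); 27:A/C (Tv); 31:G/A (Ti).
Of the 7 differences, 4 transitions and 3 transversions over 32 sites: P = 4/32 = 0.125000, Q = 3/32 = 0.093750.
d = −0.5·ln(0.656250) − 0.25·ln(0.812500) = −0.5·(-0.421213) − 0.25·(-0.207639) = 0.2625.

0.2625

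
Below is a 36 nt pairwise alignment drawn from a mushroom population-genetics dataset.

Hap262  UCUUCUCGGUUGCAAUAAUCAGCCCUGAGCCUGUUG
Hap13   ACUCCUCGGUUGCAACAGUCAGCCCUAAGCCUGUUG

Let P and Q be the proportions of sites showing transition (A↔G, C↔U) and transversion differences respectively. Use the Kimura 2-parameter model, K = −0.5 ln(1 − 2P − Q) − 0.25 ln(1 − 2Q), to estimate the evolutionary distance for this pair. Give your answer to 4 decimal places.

0.1581

The sequences differ at positions 1 (U/A, transversion), 4 (U/C, transition), 16 (U/C, transition), 18 (A/G, transition), 27 (G/A, transition).
Of the 5 differences, 4 transitions and 1 transversion over 36 sites: P = 4/36 = 0.111111, Q = 1/36 = 0.027778.
d = −0.5·ln(0.750000) − 0.25·ln(0.944444) = −0.5·(-0.287682) − 0.25·(-0.057159) = 0.1581.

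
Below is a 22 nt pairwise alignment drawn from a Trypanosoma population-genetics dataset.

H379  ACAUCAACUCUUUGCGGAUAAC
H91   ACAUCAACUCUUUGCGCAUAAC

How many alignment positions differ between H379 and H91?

1

Differing sites — 17:G/C.
That gives 1 mismatch out of 22 aligned sites, so the Hamming distance is 1.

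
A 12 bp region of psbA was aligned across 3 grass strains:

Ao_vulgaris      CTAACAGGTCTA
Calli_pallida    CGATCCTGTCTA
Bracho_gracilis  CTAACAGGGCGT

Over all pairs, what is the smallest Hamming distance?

3

Pairwise Hamming distances:
  Ao_vulgaris vs Calli_pallida: 4
  Ao_vulgaris vs Bracho_gracilis: 3
  Calli_pallida vs Bracho_gracilis: 7
The smallest is 3, between Ao_vulgaris and Bracho_gracilis.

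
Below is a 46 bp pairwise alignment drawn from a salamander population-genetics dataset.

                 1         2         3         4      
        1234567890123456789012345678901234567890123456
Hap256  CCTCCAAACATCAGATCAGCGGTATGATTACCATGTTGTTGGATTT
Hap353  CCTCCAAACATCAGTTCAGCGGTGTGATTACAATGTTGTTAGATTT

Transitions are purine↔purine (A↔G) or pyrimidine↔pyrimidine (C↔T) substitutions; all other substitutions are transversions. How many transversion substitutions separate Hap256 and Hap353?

Mismatches occur at site 15 (A/T, transversion), site 24 (A/G, transition), site 32 (C/A, transversion), site 41 (G/A, transition).
Of the 4 differences, 2 transitions and 2 transversions, so the answer is 2.

2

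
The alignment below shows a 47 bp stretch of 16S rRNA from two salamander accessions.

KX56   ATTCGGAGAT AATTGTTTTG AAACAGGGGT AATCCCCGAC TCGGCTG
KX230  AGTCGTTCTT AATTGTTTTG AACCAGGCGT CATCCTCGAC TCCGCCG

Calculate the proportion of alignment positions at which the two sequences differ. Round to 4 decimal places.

Differing sites — 2:T/G; 6:G/T; 7:A/T; 8:G/C; 9:A/T; 23:A/C; 28:G/C; 31:A/C; 36:C/T; 43:G/C; 46:T/C.
There are 11 differences over 47 sites, so p = 11/47 = 0.2340.

0.2340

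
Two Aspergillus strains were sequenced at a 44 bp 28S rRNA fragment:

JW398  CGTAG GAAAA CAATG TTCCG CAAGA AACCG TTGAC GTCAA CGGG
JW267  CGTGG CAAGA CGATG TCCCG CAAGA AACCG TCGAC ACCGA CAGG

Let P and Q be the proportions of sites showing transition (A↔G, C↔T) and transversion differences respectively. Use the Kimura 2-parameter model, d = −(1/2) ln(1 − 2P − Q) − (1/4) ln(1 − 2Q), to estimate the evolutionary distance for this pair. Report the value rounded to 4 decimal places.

0.2943

Differing sites — 4:A/G (Ti); 6:G/C (Tv); 9:A/G (Ti); 12:A/G (Ti); 17:T/C (Ti); 32:T/C (Ti); 36:G/A (Ti); 37:T/C (Ti); 39:A/G (Ti); 42:G/A (Ti).
Of the 10 differences, 9 transitions and 1 transversion over 44 sites: P = 9/44 = 0.204545, Q = 1/44 = 0.022727.
d = −0.5·ln(0.568183) − 0.25·ln(0.954546) = −0.5·(-0.565312) − 0.25·(-0.046519) = 0.2943.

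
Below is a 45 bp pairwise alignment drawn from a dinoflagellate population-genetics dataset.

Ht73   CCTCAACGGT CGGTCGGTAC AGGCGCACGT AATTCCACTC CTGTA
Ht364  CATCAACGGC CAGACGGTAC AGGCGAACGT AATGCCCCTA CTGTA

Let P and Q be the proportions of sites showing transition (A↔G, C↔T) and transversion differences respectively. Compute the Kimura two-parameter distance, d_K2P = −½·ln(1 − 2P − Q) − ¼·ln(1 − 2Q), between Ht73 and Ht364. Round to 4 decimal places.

The sequences differ at positions 2 (C/A, transversion), 10 (T/C, transition), 12 (G/A, transition), 14 (T/A, transversion), 26 (C/A, transversion), 34 (T/G, transversion), 37 (A/C, transversion), 40 (C/A, transversion).
Of the 8 differences, 2 transitions and 6 transversions over 45 sites: P = 2/45 = 0.044444, Q = 6/45 = 0.133333.
d = −0.5·ln(0.777779) − 0.25·ln(0.733334) = −0.5·(-0.251313) − 0.25·(-0.310154) = 0.2032.

0.2032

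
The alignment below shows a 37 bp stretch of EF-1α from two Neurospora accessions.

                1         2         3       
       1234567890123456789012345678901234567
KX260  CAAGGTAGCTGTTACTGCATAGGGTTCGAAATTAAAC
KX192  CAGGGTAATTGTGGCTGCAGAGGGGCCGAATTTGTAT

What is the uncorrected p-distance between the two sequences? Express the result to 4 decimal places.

0.3243

The sequences differ at positions 3 (A/G), 8 (G/A), 9 (C/T), 13 (T/G), 14 (A/G), 20 (T/G), 25 (T/G), 26 (T/C), 31 (A/T), 34 (A/G), 35 (A/T), 37 (C/T).
There are 12 differences over 37 sites, so p = 12/37 = 0.3243.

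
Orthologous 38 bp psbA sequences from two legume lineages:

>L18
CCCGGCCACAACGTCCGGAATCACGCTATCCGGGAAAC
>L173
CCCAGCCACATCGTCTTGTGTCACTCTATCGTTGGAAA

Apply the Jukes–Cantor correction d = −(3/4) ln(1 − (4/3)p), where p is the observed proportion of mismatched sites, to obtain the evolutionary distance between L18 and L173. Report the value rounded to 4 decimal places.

0.4099

The sequences differ at positions 4 (G/A), 11 (A/T), 16 (C/T), 17 (G/T), 19 (A/T), 20 (A/G), 25 (G/T), 31 (C/G), 32 (G/T), 33 (G/T), 35 (A/G), 38 (C/A).
p = 12/38 = 0.315789.
d = −0.75 · ln(1 − (4/3)·0.315789) = −0.75 · ln(0.578948) = −0.75 · (-0.546543) = 0.4099.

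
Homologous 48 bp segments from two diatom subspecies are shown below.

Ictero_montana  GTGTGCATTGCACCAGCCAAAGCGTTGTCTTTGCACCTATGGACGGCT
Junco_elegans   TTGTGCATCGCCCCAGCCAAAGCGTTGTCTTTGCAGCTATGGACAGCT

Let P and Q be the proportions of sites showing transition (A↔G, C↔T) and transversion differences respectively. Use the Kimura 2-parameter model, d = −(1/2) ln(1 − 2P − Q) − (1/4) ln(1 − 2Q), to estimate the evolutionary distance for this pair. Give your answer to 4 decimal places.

0.1122

Mismatches occur at site 1 (G→T, transversion), site 9 (T→C, transition), site 12 (A→C, transversion), site 36 (C→G, transversion), site 45 (G→A, transition).
Of the 5 differences, 2 transitions and 3 transversions over 48 sites: P = 2/48 = 0.041667, Q = 3/48 = 0.062500.
d = −0.5·ln(0.854166) − 0.25·ln(0.875000) = −0.5·(-0.157630) − 0.25·(-0.133531) = 0.1122.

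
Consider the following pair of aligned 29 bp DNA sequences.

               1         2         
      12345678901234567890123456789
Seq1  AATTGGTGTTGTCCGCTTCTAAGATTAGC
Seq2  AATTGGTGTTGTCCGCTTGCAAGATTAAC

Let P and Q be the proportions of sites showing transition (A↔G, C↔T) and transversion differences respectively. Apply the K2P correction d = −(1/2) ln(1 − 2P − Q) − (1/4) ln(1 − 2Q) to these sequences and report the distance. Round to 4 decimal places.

0.1125

Differing sites — 19:C/G (Tv); 20:T/C (Ti); 28:G/A (Ti).
Of the 3 differences, 2 transitions and 1 transversion over 29 sites: P = 2/29 = 0.068966, Q = 1/29 = 0.034483.
d = −0.5·ln(0.827585) − 0.25·ln(0.931034) = −0.5·(-0.189243) − 0.25·(-0.071459) = 0.1125.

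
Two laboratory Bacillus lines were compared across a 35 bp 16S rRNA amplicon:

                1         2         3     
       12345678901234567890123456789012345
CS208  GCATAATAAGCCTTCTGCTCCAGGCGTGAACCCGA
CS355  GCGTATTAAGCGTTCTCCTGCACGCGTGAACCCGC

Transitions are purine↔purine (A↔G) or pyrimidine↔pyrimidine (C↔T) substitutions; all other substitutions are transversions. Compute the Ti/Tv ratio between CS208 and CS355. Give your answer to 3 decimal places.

0.167

The sequences differ at positions 3 (A/G, transition), 6 (A/T, transversion), 12 (C/G, transversion), 17 (G/C, transversion), 20 (C/G, transversion), 23 (G/C, transversion), 35 (A/C, transversion).
Of the 7 differences, 1 transition and 6 transversions, so Ti/Tv = 1/6 = 0.167.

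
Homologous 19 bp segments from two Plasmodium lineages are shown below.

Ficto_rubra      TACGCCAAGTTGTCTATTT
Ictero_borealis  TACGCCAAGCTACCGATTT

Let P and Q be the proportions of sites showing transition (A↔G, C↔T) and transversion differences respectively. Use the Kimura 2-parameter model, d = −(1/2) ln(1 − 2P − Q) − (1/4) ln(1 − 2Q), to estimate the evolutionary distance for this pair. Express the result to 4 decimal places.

0.2576

The sequences differ at positions 10 (T/C, transition), 12 (G/A, transition), 13 (T/C, transition), 15 (T/G, transversion).
Of the 4 differences, 3 transitions and 1 transversion over 19 sites: P = 3/19 = 0.157895, Q = 1/19 = 0.052632.
d = −0.5·ln(0.631578) − 0.25·ln(0.894736) = −0.5·(-0.459534) − 0.25·(-0.111227) = 0.2576.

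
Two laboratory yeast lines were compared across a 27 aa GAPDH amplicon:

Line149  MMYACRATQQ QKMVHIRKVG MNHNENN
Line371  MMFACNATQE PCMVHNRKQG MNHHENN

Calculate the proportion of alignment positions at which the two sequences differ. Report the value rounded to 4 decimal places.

Mismatches occur at site 3 (Y↔F), site 6 (R↔N), site 10 (Q↔E), site 11 (Q↔P), site 12 (K↔C), site 16 (I↔N), site 19 (V↔Q), site 24 (N↔H).
There are 8 differences over 27 sites, so p = 8/27 = 0.2963.

0.2963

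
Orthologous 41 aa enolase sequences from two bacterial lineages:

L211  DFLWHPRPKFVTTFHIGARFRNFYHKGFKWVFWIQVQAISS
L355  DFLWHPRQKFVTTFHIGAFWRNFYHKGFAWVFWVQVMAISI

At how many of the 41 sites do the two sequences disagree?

7

Mismatches occur at site 8 (P↔Q), site 19 (R↔F), site 20 (F↔W), site 29 (K↔A), site 34 (I↔V), site 37 (Q↔M), site 41 (S↔I).
That gives 7 mismatches out of 41 aligned sites, so the Hamming distance is 7.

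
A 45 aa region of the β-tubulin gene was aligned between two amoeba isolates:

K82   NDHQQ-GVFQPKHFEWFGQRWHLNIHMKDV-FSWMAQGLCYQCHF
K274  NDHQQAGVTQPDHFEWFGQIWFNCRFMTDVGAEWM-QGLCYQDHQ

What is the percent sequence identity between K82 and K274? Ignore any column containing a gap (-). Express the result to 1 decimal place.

69.0%

Excluding the 3 gap columns leaves 42 comparable sites.
Mismatches occur at site 9 (F→T), site 12 (K→D), site 20 (R→I), site 22 (H→F), site 23 (L→N), site 24 (N→C), site 25 (I→R), site 26 (H→F), site 28 (K→T), site 32 (F→A), site 33 (S→E), site 43 (C→D), site 45 (F→Q).
29 of the 42 comparable sites match, so the percent identity is 29/42 × 100 = 69.0%.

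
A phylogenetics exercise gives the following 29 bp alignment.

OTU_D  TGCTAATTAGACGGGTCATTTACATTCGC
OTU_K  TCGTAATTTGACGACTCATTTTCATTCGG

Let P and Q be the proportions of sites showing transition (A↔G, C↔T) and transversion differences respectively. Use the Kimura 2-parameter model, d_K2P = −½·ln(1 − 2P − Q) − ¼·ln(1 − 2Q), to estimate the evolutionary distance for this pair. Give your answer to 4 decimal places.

Differing sites — 2:G/C (Tv); 3:C/G (Tv); 9:A/T (Tv); 14:G/A (Ti); 15:G/C (Tv); 22:A/T (Tv); 29:C/G (Tv).
Of the 7 differences, 1 transition and 6 transversions over 29 sites: P = 1/29 = 0.034483, Q = 6/29 = 0.206897.
d = −0.5·ln(0.724137) − 0.25·ln(0.586206) = −0.5·(-0.322775) − 0.25·(-0.534084) = 0.2949.

0.2949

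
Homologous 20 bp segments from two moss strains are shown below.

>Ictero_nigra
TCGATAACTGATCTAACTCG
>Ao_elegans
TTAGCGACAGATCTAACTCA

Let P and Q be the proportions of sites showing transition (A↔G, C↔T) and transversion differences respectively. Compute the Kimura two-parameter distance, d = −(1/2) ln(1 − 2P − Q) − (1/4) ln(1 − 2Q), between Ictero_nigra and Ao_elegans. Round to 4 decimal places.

0.5513

The sequences differ at positions 2 (C/T, transition), 3 (G/A, transition), 4 (A/G, transition), 5 (T/C, transition), 6 (A/G, transition), 9 (T/A, transversion), 20 (G/A, transition).
Of the 7 differences, 6 transitions and 1 transversion over 20 sites: P = 6/20 = 0.300000, Q = 1/20 = 0.050000.
d = −0.5·ln(0.350000) − 0.25·ln(0.900000) = −0.5·(-1.049822) − 0.25·(-0.105361) = 0.5513.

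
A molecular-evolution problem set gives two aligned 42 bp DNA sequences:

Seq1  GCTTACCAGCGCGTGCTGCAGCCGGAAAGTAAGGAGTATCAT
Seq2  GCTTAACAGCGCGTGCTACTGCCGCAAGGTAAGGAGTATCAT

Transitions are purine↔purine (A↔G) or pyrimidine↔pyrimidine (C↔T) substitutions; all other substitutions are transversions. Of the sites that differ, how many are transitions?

2

The sequences differ at positions 6 (C/A, transversion), 18 (G/A, transition), 20 (A/T, transversion), 25 (G/C, transversion), 28 (A/G, transition).
Of the 5 differences, 2 transitions and 3 transversions, so the answer is 2.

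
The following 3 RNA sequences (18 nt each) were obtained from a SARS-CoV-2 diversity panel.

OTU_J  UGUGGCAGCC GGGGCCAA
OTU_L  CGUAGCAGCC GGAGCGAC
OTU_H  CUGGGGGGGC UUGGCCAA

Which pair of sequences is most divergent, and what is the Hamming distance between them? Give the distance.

Pairwise Hamming distances:
  OTU_J vs OTU_L: 5
  OTU_J vs OTU_H: 8
  OTU_L vs OTU_H: 11
The largest is 11, between OTU_L and OTU_H.

11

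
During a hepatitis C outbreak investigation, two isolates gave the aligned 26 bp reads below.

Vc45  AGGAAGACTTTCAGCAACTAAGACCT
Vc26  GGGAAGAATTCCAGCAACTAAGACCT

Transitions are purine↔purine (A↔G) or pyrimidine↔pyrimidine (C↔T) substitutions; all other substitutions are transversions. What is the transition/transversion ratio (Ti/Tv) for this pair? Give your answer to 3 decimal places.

The sequences differ at positions 1 (A/G, transition), 8 (C/A, transversion), 11 (T/C, transition).
Of the 3 differences, 2 transitions and 1 transversion, so Ti/Tv = 2/1 = 2.000.

2.000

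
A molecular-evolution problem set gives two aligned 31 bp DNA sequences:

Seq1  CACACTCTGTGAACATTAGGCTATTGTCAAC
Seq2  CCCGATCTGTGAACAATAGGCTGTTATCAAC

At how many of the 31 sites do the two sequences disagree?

Differing sites — 2:A/C; 4:A/G; 5:C/A; 16:T/A; 23:A/G; 26:G/A.
That gives 6 mismatches out of 31 aligned sites, so the Hamming distance is 6.

6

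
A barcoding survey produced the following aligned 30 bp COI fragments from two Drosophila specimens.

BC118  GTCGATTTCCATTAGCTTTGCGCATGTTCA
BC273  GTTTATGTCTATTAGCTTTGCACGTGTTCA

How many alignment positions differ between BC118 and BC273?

The sequences differ at positions 3 (C/T), 4 (G/T), 7 (T/G), 10 (C/T), 22 (G/A), 24 (A/G).
That gives 6 mismatches out of 30 aligned sites, so the Hamming distance is 6.

6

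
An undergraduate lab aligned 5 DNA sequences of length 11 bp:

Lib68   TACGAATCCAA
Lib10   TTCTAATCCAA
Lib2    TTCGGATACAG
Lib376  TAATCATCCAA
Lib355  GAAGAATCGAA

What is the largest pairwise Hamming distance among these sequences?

7

Pairwise Hamming distances:
  Lib68 vs Lib10: 2
  Lib68 vs Lib2: 4
  Lib68 vs Lib376: 3
  Lib68 vs Lib355: 3
  Lib10 vs Lib2: 4
  Lib10 vs Lib376: 3
  Lib10 vs Lib355: 5
  Lib2 vs Lib376: 6
  Lib2 vs Lib355: 7
  Lib376 vs Lib355: 4
The largest is 7, between Lib2 and Lib355.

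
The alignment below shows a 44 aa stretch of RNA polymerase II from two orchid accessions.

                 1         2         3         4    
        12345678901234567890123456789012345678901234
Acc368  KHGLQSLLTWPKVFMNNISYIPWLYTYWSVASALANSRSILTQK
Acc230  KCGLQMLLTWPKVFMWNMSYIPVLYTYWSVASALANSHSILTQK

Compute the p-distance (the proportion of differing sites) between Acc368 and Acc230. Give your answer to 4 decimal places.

0.1364

Differing sites — 2:H/C; 6:S/M; 16:N/W; 18:I/M; 23:W/V; 38:R/H.
There are 6 differences over 44 sites, so p = 6/44 = 0.1364.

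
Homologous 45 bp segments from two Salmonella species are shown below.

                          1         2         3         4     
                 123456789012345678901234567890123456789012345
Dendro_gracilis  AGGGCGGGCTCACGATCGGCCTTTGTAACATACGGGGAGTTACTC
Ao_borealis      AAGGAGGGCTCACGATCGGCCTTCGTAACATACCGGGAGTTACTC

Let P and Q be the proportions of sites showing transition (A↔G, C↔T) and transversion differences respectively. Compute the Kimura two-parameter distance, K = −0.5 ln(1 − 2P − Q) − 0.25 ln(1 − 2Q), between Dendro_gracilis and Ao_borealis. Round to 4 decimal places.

0.0948

Mismatches occur at site 2 (G→A, transition), site 5 (C→A, transversion), site 24 (T→C, transition), site 34 (G→C, transversion).
Of the 4 differences, 2 transitions and 2 transversions over 45 sites: P = 2/45 = 0.044444, Q = 2/45 = 0.044444.
d = −0.5·ln(0.866668) − 0.25·ln(0.911112) = −0.5·(-0.143099) − 0.25·(-0.093089) = 0.0948.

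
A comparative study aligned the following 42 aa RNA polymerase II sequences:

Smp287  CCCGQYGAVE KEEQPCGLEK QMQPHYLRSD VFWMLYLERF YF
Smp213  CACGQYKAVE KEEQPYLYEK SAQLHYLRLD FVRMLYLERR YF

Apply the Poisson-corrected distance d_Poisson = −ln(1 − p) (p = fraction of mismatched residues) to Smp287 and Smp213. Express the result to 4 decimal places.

0.3704

Differing sites — 2:C/A; 7:G/K; 16:C/Y; 17:G/L; 18:L/Y; 21:Q/S; 22:M/A; 24:P/L; 29:S/L; 31:V/F; 32:F/V; 33:W/R; 40:F/R.
p = 13/42 = 0.309524.
d = −ln(1 − 0.309524) = −ln(0.690476) = 0.3704.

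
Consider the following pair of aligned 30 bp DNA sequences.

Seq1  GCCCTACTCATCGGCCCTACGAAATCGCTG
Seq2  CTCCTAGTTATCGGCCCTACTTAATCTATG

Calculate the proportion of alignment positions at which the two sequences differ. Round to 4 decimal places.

Differing sites — 1:G/C; 2:C/T; 7:C/G; 9:C/T; 21:G/T; 22:A/T; 27:G/T; 28:C/A.
There are 8 differences over 30 sites, so p = 8/30 = 0.2667.

0.2667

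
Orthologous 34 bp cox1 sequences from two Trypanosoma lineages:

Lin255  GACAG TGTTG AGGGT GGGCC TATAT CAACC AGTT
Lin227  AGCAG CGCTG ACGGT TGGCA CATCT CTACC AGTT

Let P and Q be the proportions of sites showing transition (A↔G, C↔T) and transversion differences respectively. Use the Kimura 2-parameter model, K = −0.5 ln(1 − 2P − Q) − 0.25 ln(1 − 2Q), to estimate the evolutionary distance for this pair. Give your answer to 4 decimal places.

0.3780

Differing sites — 1:G/A (Ti); 2:A/G (Ti); 6:T/C (Ti); 8:T/C (Ti); 12:G/C (Tv); 16:G/T (Tv); 20:C/A (Tv); 21:T/C (Ti); 24:A/C (Tv); 27:A/T (Tv).
Of the 10 differences, 5 transitions and 5 transversions over 34 sites: P = 5/34 = 0.147059, Q = 5/34 = 0.147059.
d = −0.5·ln(0.558823) − 0.25·ln(0.705882) = −0.5·(-0.581922) − 0.25·(-0.348307) = 0.3780.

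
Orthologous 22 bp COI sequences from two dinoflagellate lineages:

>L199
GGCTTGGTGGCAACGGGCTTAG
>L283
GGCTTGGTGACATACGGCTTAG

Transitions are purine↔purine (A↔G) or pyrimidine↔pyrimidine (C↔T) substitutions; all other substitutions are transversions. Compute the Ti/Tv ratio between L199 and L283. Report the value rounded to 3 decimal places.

0.333

The sequences differ at positions 10 (G/A, transition), 13 (A/T, transversion), 14 (C/A, transversion), 15 (G/C, transversion).
Of the 4 differences, 1 transition and 3 transversions, so Ti/Tv = 1/3 = 0.333.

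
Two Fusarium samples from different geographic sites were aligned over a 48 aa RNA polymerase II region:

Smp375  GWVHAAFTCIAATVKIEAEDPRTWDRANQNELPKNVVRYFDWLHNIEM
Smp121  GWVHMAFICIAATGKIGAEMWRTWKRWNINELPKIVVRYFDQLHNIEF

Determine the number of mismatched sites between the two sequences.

The sequences differ at positions 5 (A/M), 8 (T/I), 14 (V/G), 17 (E/G), 20 (D/M), 21 (P/W), 25 (D/K), 27 (A/W), 29 (Q/I), 35 (N/I), 42 (W/Q), 48 (M/F).
That gives 12 mismatches out of 48 aligned sites, so the Hamming distance is 12.

12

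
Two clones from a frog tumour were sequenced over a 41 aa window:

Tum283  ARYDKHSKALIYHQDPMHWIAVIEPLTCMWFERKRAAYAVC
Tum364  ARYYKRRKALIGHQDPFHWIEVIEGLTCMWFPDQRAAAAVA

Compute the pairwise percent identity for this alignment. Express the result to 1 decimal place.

70.7%

Mismatches occur at site 4 (D↔Y), site 6 (H↔R), site 7 (S↔R), site 12 (Y↔G), site 17 (M↔F), site 21 (A↔E), site 25 (P↔G), site 32 (E↔P), site 33 (R↔D), site 34 (K↔Q), site 38 (Y↔A), site 41 (C↔A).
29 of the 41 sites match, so the percent identity is 29/41 × 100 = 70.7%.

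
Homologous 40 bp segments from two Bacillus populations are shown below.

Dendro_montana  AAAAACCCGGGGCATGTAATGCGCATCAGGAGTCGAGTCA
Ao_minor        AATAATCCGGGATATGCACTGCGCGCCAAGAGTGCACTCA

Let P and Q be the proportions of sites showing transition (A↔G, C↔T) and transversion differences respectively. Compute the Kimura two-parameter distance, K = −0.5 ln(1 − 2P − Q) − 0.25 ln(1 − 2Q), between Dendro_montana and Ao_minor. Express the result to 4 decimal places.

Mismatches occur at site 3 (A/T, transversion), site 6 (C/T, transition), site 12 (G/A, transition), site 13 (C/T, transition), site 17 (T/C, transition), site 19 (A/C, transversion), site 25 (A/G, transition), site 26 (T/C, transition), site 29 (G/A, transition), site 34 (C/G, transversion), site 35 (G/C, transversion), site 37 (G/C, transversion).
Of the 12 differences, 7 transitions and 5 transversions over 40 sites: P = 7/40 = 0.175000, Q = 5/40 = 0.125000.
d = −0.5·ln(0.525000) − 0.25·ln(0.750000) = −0.5·(-0.644357) − 0.25·(-0.287682) = 0.3941.

0.3941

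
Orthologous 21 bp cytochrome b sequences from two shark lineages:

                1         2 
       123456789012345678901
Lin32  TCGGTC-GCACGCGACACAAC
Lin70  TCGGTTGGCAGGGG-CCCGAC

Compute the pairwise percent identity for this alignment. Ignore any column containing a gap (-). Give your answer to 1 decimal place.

Excluding the 2 gap columns leaves 19 comparable sites.
Differing sites — 6:C/T; 11:C/G; 13:C/G; 17:A/C; 19:A/G.
14 of the 19 comparable sites match, so the percent identity is 14/19 × 100 = 73.7%.

73.7%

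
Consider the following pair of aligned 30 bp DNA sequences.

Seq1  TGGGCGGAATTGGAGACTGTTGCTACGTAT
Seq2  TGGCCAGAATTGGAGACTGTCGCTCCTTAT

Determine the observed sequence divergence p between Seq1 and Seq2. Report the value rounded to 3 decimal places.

0.167

Differing sites — 4:G/C; 6:G/A; 21:T/C; 25:A/C; 27:G/T.
There are 5 differences over 30 sites, so p = 5/30 = 0.167.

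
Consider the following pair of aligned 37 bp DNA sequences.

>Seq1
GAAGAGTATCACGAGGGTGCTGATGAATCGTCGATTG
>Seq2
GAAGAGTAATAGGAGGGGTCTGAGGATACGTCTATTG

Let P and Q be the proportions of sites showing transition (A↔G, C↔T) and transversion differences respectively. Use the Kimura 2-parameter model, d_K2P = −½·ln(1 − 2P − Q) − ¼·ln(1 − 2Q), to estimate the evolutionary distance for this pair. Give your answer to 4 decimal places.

Mismatches occur at site 9 (T/A, transversion), site 10 (C/T, transition), site 12 (C/G, transversion), site 18 (T/G, transversion), site 19 (G/T, transversion), site 24 (T/G, transversion), site 27 (A/T, transversion), site 28 (T/A, transversion), site 33 (G/T, transversion).
Of the 9 differences, 1 transition and 8 transversions over 37 sites: P = 1/37 = 0.027027, Q = 8/37 = 0.216216.
d = −0.5·ln(0.729730) − 0.25·ln(0.567568) = −0.5·(-0.315081) − 0.25·(-0.566395) = 0.2991.

0.2991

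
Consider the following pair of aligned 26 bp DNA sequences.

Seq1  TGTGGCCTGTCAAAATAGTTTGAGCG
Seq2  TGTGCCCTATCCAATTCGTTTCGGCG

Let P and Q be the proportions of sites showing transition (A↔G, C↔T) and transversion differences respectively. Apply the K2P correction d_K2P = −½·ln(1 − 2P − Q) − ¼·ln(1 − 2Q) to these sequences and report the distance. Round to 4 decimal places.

0.3338

Differing sites — 5:G/C (Tv); 9:G/A (Ti); 12:A/C (Tv); 15:A/T (Tv); 17:A/C (Tv); 22:G/C (Tv); 23:A/G (Ti).
Of the 7 differences, 2 transitions and 5 transversions over 26 sites: P = 2/26 = 0.076923, Q = 5/26 = 0.192308.
d = −0.5·ln(0.653846) − 0.25·ln(0.615384) = −0.5·(-0.424883) − 0.25·(-0.485509) = 0.3338.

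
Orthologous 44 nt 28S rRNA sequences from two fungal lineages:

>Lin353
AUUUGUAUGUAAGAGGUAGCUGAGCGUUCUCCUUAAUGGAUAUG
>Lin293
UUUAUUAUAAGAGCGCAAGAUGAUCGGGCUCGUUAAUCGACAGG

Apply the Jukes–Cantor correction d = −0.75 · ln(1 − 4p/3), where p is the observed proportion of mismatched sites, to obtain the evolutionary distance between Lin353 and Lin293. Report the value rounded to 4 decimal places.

Differing sites — 1:A/U; 4:U/A; 5:G/U; 9:G/A; 10:U/A; 11:A/G; 14:A/C; 16:G/C; 17:U/A; 20:C/A; 24:G/U; 27:U/G; 28:U/G; 32:C/G; 38:G/C; 41:U/C; 43:U/G.
p = 17/44 = 0.386364.
d = −0.75 · ln(1 − (4/3)·0.386364) = −0.75 · ln(0.484848) = −0.75 · (-0.723920) = 0.5429.

0.5429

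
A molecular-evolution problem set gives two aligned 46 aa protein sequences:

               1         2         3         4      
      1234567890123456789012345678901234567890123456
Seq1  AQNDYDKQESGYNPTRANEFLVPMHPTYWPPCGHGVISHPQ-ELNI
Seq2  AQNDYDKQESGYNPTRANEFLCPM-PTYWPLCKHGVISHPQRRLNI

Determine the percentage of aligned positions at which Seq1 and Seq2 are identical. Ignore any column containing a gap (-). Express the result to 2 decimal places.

Excluding the 2 gap columns leaves 44 comparable sites.
Differing sites — 22:V/C; 31:P/L; 33:G/K; 43:E/R.
40 of the 44 comparable sites match, so the percent identity is 40/44 × 100 = 90.91%.

90.91%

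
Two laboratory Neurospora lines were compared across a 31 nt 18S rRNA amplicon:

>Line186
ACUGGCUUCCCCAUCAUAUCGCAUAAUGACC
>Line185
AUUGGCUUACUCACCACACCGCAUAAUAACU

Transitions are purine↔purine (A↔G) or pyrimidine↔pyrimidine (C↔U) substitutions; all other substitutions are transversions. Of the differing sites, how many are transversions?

1

The sequences differ at positions 2 (C/U, transition), 9 (C/A, transversion), 11 (C/U, transition), 14 (U/C, transition), 17 (U/C, transition), 19 (U/C, transition), 28 (G/A, transition), 31 (C/U, transition).
Of the 8 differences, 7 transitions and 1 transversion, so the answer is 1.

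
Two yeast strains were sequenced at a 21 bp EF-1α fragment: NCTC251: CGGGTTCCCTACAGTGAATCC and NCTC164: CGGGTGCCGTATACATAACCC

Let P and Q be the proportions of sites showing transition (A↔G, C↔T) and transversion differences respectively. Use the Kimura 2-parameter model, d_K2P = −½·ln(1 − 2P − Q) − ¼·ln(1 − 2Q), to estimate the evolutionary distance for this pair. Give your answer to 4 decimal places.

The sequences differ at positions 6 (T/G, transversion), 9 (C/G, transversion), 12 (C/T, transition), 14 (G/C, transversion), 15 (T/A, transversion), 16 (G/T, transversion), 19 (T/C, transition).
Of the 7 differences, 2 transitions and 5 transversions over 21 sites: P = 2/21 = 0.095238, Q = 5/21 = 0.238095.
d = −0.5·ln(0.571429) − 0.25·ln(0.523810) = −0.5·(-0.559615) − 0.25·(-0.646626) = 0.4415.

0.4415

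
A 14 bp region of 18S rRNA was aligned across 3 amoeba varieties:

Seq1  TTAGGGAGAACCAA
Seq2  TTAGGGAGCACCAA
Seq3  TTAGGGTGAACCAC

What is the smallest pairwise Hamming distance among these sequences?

1

Pairwise Hamming distances:
  Seq1 vs Seq2: 1
  Seq1 vs Seq3: 2
  Seq2 vs Seq3: 3
The smallest is 1, between Seq1 and Seq2.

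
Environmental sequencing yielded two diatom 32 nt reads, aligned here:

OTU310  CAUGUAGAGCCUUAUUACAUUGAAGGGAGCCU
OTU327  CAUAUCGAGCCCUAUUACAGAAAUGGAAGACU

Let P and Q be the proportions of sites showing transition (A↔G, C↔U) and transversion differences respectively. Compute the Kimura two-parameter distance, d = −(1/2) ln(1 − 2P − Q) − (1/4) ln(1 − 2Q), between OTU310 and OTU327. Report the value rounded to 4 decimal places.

0.3543

The sequences differ at positions 4 (G/A, transition), 6 (A/C, transversion), 12 (U/C, transition), 20 (U/G, transversion), 21 (U/A, transversion), 22 (G/A, transition), 24 (A/U, transversion), 27 (G/A, transition), 30 (C/A, transversion).
Of the 9 differences, 4 transitions and 5 transversions over 32 sites: P = 4/32 = 0.125000, Q = 5/32 = 0.156250.
d = −0.5·ln(0.593750) − 0.25·ln(0.687500) = −0.5·(-0.521297) − 0.25·(-0.374693) = 0.3543.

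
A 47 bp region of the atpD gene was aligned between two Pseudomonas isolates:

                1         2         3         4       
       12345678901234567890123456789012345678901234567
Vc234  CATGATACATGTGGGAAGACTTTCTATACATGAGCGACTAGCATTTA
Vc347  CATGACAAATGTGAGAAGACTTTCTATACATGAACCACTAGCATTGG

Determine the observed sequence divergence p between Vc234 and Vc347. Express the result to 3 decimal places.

0.149

Differing sites — 6:T/C; 8:C/A; 14:G/A; 34:G/A; 36:G/C; 46:T/G; 47:A/G.
There are 7 differences over 47 sites, so p = 7/47 = 0.149.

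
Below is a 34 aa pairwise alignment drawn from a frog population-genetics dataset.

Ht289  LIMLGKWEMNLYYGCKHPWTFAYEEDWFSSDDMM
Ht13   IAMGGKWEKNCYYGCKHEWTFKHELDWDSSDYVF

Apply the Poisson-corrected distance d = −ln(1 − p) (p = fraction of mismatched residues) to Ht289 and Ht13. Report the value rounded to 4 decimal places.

Differing sites — 1:L/I; 2:I/A; 4:L/G; 9:M/K; 11:L/C; 18:P/E; 22:A/K; 23:Y/H; 25:E/L; 28:F/D; 32:D/Y; 33:M/V; 34:M/F.
p = 13/34 = 0.382353.
d = −ln(1 − 0.382353) = −ln(0.617647) = 0.4818.

0.4818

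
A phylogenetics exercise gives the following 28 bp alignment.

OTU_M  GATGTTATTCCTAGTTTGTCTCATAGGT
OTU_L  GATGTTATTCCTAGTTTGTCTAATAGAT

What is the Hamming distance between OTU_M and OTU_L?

2

Mismatches occur at site 22 (C→A), site 27 (G→A).
That gives 2 mismatches out of 28 aligned sites, so the Hamming distance is 2.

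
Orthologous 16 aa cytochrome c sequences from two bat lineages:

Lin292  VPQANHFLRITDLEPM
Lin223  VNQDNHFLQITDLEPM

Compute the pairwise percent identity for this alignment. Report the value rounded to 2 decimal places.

81.25%

Differing sites — 2:P/N; 4:A/D; 9:R/Q.
13 of the 16 sites match, so the percent identity is 13/16 × 100 = 81.25%.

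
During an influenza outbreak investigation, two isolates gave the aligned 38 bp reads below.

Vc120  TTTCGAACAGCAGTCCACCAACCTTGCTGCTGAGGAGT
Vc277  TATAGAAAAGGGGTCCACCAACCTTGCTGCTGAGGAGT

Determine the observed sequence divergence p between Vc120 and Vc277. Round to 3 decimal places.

The sequences differ at positions 2 (T/A), 4 (C/A), 8 (C/A), 11 (C/G), 12 (A/G).
There are 5 differences over 38 sites, so p = 5/38 = 0.132.

0.132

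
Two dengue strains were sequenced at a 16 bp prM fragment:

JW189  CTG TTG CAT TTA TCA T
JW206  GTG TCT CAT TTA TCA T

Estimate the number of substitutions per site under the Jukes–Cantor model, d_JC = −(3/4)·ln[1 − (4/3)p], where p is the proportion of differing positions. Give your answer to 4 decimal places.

0.2158

Mismatches occur at site 1 (C/G), site 5 (T/C), site 6 (G/T).
p = 3/16 = 0.187500.
d = −0.75 · ln(1 − (4/3)·0.187500) = −0.75 · ln(0.750000) = −0.75 · (-0.287682) = 0.2158.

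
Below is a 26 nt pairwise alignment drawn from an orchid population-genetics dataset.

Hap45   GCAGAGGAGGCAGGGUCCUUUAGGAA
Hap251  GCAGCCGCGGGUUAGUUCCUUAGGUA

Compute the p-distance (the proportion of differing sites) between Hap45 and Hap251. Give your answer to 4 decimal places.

0.3846

The sequences differ at positions 5 (A/C), 6 (G/C), 8 (A/C), 11 (C/G), 12 (A/U), 13 (G/U), 14 (G/A), 17 (C/U), 19 (U/C), 25 (A/U).
There are 10 differences over 26 sites, so p = 10/26 = 0.3846.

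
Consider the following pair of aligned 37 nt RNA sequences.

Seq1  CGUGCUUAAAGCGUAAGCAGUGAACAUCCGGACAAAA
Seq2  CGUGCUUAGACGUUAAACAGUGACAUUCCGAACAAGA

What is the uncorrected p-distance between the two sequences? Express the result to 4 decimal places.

0.2703

Differing sites — 9:A/G; 11:G/C; 12:C/G; 13:G/U; 17:G/A; 24:A/C; 25:C/A; 26:A/U; 31:G/A; 36:A/G.
There are 10 differences over 37 sites, so p = 10/37 = 0.2703.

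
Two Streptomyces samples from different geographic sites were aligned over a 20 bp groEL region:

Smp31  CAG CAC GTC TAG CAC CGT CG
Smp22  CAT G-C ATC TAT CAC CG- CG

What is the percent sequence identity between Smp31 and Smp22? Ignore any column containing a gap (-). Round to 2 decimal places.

Excluding the 2 gap columns leaves 18 comparable sites.
Mismatches occur at site 3 (G→T), site 4 (C→G), site 7 (G→A), site 12 (G→T).
14 of the 18 comparable sites match, so the percent identity is 14/18 × 100 = 77.78%.

77.78%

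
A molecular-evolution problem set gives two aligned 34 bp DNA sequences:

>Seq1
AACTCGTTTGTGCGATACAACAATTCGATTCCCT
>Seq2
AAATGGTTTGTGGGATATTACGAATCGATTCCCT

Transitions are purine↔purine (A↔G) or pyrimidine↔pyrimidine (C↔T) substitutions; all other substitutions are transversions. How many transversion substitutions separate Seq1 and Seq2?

5

Mismatches occur at site 3 (C→A, transversion), site 5 (C→G, transversion), site 13 (C→G, transversion), site 18 (C→T, transition), site 19 (A→T, transversion), site 22 (A→G, transition), site 24 (T→A, transversion).
Of the 7 differences, 2 transitions and 5 transversions, so the answer is 5.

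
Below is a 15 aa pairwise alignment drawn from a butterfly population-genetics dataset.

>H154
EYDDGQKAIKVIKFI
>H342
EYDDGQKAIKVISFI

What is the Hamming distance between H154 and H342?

1

The sequences differ at position 13 (K/S).
That gives 1 mismatch out of 15 aligned sites, so the Hamming distance is 1.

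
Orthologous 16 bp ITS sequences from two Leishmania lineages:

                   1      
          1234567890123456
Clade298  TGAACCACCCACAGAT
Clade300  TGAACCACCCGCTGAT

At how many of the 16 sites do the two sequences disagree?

2

Mismatches occur at site 11 (A↔G), site 13 (A↔T).
That gives 2 mismatches out of 16 aligned sites, so the Hamming distance is 2.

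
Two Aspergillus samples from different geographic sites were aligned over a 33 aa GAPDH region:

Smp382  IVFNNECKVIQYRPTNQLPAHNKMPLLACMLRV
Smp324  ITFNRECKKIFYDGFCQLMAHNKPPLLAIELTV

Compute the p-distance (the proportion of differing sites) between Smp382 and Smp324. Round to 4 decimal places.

0.3939

Differing sites — 2:V/T; 5:N/R; 9:V/K; 11:Q/F; 13:R/D; 14:P/G; 15:T/F; 16:N/C; 19:P/M; 24:M/P; 29:C/I; 30:M/E; 32:R/T.
There are 13 differences over 33 sites, so p = 13/33 = 0.3939.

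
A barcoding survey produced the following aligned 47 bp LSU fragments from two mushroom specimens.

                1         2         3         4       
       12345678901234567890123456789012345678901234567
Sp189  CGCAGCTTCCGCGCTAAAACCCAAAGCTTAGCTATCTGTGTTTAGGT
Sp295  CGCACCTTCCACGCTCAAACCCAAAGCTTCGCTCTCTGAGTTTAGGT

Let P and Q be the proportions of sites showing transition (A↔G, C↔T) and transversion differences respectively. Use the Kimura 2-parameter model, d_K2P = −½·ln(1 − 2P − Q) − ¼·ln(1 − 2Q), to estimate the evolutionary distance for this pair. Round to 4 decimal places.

Differing sites — 5:G/C (Tv); 11:G/A (Ti); 16:A/C (Tv); 30:A/C (Tv); 34:A/C (Tv); 39:T/A (Tv).
Of the 6 differences, 1 transition and 5 transversions over 47 sites: P = 1/47 = 0.021277, Q = 5/47 = 0.106383.
d = −0.5·ln(0.851063) − 0.25·ln(0.787234) = −0.5·(-0.161269) − 0.25·(-0.239230) = 0.1404.

0.1404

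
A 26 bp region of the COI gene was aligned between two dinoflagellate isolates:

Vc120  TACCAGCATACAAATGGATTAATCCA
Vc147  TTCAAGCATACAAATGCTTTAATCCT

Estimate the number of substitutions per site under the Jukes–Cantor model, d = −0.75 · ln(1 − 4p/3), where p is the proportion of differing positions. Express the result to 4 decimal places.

Mismatches occur at site 2 (A↔T), site 4 (C↔A), site 17 (G↔C), site 18 (A↔T), site 26 (A↔T).
p = 5/26 = 0.192308.
d = −0.75 · ln(1 − (4/3)·0.192308) = −0.75 · ln(0.743589) = −0.75 · (-0.296267) = 0.2222.

0.2222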